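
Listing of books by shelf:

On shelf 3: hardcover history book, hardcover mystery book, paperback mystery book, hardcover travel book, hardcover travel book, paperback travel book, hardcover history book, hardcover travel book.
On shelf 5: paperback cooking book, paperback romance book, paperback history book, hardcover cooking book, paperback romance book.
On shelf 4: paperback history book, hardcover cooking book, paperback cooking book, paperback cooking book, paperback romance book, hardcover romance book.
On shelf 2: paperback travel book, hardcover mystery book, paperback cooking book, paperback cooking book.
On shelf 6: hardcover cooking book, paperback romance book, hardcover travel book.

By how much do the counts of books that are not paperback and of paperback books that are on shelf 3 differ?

10

books that are not paperback: 12. paperback books on shelf 3: 2.
|12 − 2| = 12 − 2 = 10.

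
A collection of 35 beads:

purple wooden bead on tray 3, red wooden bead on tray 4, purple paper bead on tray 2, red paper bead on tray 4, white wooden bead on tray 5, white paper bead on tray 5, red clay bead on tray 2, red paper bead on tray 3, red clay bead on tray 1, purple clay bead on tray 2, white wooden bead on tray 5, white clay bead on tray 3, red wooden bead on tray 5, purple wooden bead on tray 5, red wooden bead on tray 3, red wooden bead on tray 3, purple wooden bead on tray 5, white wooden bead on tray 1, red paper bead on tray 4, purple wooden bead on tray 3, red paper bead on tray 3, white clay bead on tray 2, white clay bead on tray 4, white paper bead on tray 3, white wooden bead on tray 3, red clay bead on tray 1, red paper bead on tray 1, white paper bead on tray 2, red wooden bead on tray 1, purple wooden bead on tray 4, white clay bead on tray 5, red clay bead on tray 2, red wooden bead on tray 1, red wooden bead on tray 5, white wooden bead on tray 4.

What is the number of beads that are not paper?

26

Total beads: 35; with the excluded value: 9; remaining 35 − 9 = 26.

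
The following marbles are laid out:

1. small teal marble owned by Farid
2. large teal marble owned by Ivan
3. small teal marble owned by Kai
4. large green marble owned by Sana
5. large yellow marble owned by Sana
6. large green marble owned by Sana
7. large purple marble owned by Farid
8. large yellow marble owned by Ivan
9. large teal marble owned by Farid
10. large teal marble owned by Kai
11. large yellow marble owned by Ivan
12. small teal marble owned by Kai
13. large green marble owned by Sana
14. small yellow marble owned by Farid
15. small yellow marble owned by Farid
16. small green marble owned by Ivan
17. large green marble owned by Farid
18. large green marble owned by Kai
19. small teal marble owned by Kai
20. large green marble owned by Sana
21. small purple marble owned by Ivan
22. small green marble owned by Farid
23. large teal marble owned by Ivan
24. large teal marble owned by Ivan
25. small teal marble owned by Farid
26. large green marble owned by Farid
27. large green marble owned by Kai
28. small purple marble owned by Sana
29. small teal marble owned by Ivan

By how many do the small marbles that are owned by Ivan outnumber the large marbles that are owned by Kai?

small marbles owned by Ivan: 3.
large marbles owned by Kai: 3.
3 − 3 = 0.

0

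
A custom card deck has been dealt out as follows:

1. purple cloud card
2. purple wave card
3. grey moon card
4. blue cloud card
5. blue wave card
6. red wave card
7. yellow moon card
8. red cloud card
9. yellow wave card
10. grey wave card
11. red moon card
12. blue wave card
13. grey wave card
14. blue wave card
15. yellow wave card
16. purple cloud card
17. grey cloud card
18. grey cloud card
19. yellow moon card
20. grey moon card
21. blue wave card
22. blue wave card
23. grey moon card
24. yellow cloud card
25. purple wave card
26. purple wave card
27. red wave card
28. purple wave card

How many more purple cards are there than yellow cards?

purple cards: 6.
yellow cards: 5.
6 − 5 = 1.

1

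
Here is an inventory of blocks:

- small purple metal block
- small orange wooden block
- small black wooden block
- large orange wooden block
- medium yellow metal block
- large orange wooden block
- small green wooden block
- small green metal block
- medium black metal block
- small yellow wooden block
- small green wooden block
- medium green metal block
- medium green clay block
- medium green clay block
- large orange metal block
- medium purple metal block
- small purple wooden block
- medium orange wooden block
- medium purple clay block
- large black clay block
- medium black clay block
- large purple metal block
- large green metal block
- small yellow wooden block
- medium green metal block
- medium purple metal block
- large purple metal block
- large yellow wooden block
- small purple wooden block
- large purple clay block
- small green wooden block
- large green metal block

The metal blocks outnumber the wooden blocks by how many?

metal blocks: 13.
wooden blocks: 13.
13 − 13 = 0.

0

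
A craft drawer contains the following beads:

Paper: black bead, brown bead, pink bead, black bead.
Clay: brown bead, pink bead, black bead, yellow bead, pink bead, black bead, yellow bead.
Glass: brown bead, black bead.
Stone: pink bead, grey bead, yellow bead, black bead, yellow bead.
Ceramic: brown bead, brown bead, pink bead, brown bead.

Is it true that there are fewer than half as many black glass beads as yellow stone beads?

black glass beads: 1.
yellow stone beads: 2.
The claim requires 2 × 1 = 2 < 2, which does not hold.

False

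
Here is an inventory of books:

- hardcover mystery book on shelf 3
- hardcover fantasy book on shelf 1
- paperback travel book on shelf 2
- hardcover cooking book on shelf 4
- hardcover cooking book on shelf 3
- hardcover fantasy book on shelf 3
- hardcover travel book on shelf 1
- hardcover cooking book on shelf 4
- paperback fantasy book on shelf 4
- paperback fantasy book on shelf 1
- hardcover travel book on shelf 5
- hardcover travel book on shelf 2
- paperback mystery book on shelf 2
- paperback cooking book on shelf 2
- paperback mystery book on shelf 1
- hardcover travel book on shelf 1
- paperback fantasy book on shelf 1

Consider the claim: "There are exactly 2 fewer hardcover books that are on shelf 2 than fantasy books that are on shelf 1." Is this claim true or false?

|hardcover books on shelf 2| = 1.
|fantasy books on shelf 1| = 3.
The claim requires 3 − 1 (= 2) to equal 2, which holds.

True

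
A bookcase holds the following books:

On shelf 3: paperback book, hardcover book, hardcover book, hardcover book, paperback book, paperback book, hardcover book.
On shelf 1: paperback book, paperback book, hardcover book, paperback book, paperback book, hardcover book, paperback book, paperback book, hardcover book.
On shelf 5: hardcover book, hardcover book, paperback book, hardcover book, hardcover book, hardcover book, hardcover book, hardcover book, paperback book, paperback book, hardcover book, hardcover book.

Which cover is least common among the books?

paperback

Counts by cover: hardcover 16, paperback 12.
The minimum is 12, held uniquely by paperback.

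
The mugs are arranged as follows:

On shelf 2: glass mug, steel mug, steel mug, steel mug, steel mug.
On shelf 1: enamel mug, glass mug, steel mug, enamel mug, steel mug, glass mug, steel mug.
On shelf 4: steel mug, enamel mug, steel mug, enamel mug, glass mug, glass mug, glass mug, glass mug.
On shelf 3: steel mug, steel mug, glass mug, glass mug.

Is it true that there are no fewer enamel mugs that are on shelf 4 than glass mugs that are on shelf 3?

True

|enamel mugs on shelf 4| = 2.
|glass mugs on shelf 3| = 2.
The claim requires 2 ≥ 2, which holds.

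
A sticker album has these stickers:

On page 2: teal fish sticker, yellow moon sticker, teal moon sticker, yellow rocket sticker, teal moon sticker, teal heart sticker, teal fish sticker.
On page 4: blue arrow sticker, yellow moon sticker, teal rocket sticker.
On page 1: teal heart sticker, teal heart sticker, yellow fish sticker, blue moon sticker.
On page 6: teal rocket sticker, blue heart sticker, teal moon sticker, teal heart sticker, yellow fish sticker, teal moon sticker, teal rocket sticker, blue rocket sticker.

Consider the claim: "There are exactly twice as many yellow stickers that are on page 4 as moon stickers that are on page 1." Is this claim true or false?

There is 1 yellow sticker on page 4.
There is 1 moon sticker on page 1.
The claim requires 1 = 2 × 1 = 2, which does not hold.

False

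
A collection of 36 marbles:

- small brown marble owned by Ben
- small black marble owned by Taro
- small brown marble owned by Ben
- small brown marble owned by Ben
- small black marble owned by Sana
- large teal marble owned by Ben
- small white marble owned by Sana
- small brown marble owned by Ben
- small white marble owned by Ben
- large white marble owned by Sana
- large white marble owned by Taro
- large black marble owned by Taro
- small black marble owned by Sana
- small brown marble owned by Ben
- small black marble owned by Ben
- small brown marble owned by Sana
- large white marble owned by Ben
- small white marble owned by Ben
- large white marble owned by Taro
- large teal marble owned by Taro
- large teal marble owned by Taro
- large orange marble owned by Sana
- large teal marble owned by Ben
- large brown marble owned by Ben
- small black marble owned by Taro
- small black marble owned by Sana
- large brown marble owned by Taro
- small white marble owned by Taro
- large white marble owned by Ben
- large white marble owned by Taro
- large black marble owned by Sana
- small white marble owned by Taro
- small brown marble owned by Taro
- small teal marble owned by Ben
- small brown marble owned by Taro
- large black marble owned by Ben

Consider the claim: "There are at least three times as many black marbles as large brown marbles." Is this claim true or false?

|black marbles| = 9.
|large brown marbles| = 2.
The claim requires 9 ≥ 3 × 2 = 6, which holds.

True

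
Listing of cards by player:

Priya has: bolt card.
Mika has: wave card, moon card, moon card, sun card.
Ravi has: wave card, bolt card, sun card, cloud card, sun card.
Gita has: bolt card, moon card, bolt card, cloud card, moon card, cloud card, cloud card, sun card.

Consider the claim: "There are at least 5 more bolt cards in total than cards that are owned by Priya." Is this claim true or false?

bolt cards: 4.
cards owned by Priya: 1.
The claim requires 4 − 1 = 3 ≥ 5, which does not hold.

False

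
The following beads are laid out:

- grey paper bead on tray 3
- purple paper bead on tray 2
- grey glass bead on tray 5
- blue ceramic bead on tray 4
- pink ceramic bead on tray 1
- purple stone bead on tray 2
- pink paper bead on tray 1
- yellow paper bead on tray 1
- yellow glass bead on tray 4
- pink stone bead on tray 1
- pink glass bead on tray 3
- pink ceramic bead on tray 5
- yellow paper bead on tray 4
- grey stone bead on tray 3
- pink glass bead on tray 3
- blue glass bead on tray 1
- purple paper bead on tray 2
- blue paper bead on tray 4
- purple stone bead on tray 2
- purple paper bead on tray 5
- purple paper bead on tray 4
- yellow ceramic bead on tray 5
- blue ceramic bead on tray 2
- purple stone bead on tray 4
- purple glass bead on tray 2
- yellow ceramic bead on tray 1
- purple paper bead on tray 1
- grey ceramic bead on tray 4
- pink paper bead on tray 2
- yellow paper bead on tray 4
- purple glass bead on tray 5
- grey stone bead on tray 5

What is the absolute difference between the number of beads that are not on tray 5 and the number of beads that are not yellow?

0

beads that are not on tray 5: 26. beads that are not yellow: 26.
|26 − 26| = 26 − 26 = 0.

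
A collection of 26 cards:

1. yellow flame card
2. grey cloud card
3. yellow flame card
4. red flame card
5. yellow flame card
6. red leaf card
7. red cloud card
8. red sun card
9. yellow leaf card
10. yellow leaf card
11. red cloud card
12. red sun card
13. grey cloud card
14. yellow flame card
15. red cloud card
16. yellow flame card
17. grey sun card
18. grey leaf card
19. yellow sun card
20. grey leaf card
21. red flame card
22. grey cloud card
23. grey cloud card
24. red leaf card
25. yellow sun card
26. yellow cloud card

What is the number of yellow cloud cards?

1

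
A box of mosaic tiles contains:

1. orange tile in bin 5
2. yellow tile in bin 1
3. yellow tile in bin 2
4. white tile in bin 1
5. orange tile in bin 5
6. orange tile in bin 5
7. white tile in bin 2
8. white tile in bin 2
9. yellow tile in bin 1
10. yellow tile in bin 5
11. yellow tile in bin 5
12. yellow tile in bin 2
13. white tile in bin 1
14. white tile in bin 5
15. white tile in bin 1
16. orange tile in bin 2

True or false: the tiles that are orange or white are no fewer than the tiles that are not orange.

False

There are 10 tiles that are orange or white.
There are 12 tiles that are not orange.
The claim requires 10 ≥ 12, which does not hold.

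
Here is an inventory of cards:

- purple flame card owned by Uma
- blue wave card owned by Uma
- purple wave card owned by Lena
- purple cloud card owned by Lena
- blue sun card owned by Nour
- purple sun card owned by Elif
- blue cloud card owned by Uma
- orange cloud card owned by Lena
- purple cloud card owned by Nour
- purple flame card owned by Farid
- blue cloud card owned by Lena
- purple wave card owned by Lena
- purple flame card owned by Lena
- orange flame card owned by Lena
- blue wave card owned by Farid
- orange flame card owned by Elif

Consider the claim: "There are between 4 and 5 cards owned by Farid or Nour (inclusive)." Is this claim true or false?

True

Count of cards owned by Farid or Nour: 4.
The claim requires 4 ≤ 4 ≤ 5, which holds.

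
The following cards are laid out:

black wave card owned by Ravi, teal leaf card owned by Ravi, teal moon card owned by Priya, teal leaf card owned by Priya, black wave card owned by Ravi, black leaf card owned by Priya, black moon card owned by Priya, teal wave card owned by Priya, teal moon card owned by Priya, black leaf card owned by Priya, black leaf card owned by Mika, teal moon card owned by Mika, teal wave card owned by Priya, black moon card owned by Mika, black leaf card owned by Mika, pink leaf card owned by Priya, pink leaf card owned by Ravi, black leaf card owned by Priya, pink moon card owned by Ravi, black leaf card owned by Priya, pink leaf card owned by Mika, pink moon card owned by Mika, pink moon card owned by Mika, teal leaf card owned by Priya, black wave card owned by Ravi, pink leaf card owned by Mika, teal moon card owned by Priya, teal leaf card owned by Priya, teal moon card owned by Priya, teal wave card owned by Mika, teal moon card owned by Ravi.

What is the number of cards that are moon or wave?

17

moon: 11; wave: 6; together 11 + 6 = 17.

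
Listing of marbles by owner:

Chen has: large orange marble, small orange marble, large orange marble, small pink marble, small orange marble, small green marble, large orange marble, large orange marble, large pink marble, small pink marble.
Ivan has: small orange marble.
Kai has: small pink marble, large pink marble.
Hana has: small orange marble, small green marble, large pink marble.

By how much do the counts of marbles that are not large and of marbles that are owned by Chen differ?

marbles that are not large: 9. marbles owned by Chen: 10.
|9 − 10| = 10 − 9 = 1.

1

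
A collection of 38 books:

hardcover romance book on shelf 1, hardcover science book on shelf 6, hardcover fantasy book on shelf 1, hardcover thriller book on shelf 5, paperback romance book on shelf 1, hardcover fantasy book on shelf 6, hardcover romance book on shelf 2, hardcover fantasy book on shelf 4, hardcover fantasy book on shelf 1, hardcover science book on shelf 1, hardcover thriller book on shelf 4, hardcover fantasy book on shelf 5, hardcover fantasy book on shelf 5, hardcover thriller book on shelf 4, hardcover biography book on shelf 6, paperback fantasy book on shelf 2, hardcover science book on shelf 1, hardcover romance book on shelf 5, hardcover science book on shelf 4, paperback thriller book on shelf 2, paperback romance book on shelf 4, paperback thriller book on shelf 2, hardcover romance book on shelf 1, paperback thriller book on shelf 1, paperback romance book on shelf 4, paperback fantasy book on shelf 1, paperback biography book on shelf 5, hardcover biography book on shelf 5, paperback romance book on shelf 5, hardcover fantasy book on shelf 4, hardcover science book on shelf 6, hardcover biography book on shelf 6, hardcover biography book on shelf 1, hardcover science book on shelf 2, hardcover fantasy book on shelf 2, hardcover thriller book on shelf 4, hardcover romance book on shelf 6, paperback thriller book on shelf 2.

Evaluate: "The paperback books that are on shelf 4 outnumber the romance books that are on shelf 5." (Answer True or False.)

There are 2 paperback books on shelf 4.
There are 2 romance books on shelf 5.
The claim requires 2 > 2, which does not hold.

False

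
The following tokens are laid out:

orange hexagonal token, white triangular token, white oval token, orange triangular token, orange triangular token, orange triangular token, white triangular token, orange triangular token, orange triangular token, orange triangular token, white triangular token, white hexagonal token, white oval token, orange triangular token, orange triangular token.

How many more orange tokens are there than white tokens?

orange tokens: 9.
white tokens: 6.
9 − 6 = 3.

3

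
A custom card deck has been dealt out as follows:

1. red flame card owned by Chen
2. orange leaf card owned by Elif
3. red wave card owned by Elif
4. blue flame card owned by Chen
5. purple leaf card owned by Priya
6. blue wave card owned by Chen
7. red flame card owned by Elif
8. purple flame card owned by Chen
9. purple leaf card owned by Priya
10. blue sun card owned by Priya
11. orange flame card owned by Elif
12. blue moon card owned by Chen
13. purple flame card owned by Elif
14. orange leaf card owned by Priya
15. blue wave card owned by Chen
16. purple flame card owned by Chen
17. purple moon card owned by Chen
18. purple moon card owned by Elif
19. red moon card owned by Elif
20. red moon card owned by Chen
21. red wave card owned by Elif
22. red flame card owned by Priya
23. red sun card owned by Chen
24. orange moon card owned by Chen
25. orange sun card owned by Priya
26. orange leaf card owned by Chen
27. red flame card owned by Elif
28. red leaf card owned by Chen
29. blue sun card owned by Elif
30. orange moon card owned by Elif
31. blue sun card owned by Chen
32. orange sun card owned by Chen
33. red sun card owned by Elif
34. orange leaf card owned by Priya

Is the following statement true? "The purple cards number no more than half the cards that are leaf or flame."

|purple cards| = 7.
|cards that are leaf or flame| = 16.
The claim requires 2 × 7 = 14 ≤ 16, which holds.

True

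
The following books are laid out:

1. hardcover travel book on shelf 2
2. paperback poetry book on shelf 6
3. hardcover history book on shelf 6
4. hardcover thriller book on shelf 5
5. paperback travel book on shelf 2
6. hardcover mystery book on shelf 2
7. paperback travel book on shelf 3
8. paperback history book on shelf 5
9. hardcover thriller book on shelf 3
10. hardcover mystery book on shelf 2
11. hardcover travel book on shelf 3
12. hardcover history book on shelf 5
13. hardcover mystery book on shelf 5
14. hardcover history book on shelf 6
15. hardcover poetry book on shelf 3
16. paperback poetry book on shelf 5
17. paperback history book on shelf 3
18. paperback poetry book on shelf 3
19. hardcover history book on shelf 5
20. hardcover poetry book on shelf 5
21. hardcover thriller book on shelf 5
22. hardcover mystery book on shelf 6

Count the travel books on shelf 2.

2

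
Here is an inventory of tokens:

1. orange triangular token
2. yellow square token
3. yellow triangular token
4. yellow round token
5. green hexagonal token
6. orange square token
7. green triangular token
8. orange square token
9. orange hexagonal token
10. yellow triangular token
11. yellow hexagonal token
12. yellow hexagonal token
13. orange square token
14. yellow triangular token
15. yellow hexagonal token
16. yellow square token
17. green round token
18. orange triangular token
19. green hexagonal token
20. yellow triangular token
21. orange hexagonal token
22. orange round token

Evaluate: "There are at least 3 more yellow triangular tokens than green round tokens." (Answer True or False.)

|yellow triangular tokens| = 4.
|green round tokens| = 1.
The claim requires 4 − 1 = 3 ≥ 3, which holds.

True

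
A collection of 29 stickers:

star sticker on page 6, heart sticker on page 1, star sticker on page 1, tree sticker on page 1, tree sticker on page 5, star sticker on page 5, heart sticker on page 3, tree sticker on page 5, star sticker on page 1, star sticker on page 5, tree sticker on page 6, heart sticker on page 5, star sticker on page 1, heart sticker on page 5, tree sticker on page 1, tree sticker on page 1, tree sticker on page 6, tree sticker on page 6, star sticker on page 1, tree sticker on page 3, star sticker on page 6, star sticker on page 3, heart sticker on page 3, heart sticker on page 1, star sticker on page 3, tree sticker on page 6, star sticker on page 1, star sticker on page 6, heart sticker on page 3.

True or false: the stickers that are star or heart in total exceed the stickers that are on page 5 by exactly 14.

False

|stickers that are star or heart| = 19.
|stickers on page 5| = 6.
The claim requires 19 − 6 (= 13) to equal 14, which does not hold.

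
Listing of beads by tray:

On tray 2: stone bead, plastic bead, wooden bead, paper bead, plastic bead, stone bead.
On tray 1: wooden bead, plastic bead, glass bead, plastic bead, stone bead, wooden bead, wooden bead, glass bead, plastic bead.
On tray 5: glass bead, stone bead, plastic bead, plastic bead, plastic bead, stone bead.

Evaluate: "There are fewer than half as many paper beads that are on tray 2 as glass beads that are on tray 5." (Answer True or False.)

False

|paper beads on tray 2| = 1.
|glass beads on tray 5| = 1.
The claim requires 2 × 1 = 2 < 1, which does not hold.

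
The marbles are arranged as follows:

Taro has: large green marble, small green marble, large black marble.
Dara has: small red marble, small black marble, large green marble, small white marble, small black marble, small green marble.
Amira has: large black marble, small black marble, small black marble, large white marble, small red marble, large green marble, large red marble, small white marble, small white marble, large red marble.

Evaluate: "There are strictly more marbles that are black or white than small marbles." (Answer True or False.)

False

There are 10 marbles that are black or white.
There are 11 small marbles.
The claim requires 10 > 11, which does not hold.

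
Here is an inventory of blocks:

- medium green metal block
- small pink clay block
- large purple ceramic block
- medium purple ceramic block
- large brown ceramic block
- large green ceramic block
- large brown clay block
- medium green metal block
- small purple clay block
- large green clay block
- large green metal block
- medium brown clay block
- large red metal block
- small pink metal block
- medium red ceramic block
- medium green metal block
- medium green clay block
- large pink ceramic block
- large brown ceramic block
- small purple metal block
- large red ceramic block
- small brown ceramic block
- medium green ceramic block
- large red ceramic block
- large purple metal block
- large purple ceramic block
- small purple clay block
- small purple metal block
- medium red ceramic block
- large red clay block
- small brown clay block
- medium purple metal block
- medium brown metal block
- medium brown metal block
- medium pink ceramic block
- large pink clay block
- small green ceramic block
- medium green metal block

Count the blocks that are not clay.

28

Total blocks: 38; with the excluded value: 10; remaining 38 − 10 = 28.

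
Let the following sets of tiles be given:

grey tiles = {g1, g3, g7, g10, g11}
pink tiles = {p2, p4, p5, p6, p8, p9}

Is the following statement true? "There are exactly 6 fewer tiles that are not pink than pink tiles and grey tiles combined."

True

There are 5 tiles that are not pink.
pink tiles: 6; grey tiles: 5; combined: 6 + 5 = 11.
The claim requires 11 − 5 (= 6) to equal 6, which holds.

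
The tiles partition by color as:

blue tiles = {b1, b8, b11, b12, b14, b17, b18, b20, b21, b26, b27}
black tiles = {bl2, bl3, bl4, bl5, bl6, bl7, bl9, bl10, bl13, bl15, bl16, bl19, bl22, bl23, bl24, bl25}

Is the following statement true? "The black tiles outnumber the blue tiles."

True

There are 16 black tiles.
There are 11 blue tiles.
The claim requires 16 > 11, which holds.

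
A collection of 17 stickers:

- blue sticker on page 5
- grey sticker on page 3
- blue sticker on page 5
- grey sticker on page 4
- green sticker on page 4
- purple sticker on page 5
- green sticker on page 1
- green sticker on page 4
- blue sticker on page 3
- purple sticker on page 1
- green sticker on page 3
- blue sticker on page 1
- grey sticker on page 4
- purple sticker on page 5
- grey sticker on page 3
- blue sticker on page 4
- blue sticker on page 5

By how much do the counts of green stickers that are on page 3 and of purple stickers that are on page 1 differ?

green stickers on page 3: 1. purple stickers on page 1: 1.
|1 − 1| = 1 − 1 = 0.

0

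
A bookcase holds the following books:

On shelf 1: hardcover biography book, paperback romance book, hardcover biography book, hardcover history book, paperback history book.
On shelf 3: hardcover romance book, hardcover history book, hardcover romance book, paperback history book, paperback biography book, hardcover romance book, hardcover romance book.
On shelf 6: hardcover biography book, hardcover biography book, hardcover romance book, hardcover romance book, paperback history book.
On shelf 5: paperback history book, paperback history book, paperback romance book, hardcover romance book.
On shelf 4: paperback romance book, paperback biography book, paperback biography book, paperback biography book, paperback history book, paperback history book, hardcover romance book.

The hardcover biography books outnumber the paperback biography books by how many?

0

hardcover biography books: 4.
paperback biography books: 4.
4 − 4 = 0.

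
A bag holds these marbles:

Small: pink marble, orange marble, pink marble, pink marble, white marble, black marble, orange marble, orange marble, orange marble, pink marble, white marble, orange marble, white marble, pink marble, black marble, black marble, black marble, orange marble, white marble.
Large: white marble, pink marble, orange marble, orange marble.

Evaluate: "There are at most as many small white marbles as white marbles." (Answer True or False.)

True

There are 4 small white marbles.
There are 5 white marbles.
The claim requires 4 ≤ 5, which holds.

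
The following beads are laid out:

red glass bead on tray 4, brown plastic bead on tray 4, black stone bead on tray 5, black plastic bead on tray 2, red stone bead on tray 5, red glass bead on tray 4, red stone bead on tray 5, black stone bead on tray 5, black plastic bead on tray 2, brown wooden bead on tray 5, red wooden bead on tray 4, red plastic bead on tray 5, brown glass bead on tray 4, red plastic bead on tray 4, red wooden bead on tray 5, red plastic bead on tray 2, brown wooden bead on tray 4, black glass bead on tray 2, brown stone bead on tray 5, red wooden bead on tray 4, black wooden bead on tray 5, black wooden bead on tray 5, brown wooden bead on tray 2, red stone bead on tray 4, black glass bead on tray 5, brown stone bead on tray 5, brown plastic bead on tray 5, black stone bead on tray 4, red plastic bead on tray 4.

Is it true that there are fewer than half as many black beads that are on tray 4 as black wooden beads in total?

False

There is 1 black bead on tray 4.
There are 2 black wooden beads.
The claim requires 2 × 1 = 2 < 2, which does not hold.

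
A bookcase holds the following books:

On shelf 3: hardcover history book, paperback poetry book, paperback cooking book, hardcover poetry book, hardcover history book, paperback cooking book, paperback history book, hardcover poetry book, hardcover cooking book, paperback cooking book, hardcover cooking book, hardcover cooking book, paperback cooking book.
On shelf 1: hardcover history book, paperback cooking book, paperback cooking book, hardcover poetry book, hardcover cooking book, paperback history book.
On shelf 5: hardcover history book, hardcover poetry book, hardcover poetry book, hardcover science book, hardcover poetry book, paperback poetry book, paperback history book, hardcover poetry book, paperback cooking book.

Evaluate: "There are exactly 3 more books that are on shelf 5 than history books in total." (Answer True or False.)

|books on shelf 5| = 9.
|history books| = 7.
The claim requires 9 − 7 (= 2) to equal 3, which does not hold.

False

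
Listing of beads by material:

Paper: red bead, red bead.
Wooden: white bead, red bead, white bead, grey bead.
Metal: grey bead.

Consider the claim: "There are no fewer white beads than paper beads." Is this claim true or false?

white beads: 2.
paper beads: 2.
The claim requires 2 ≥ 2, which holds.

True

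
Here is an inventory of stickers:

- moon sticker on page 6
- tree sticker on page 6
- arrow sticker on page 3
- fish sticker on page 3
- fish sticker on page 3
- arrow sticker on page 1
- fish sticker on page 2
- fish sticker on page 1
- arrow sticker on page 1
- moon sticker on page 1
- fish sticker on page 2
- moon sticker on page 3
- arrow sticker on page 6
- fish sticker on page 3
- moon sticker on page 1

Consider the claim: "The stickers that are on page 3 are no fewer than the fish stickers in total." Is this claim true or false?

|stickers on page 3| = 5.
|fish stickers| = 6.
The claim requires 5 ≥ 6, which does not hold.

False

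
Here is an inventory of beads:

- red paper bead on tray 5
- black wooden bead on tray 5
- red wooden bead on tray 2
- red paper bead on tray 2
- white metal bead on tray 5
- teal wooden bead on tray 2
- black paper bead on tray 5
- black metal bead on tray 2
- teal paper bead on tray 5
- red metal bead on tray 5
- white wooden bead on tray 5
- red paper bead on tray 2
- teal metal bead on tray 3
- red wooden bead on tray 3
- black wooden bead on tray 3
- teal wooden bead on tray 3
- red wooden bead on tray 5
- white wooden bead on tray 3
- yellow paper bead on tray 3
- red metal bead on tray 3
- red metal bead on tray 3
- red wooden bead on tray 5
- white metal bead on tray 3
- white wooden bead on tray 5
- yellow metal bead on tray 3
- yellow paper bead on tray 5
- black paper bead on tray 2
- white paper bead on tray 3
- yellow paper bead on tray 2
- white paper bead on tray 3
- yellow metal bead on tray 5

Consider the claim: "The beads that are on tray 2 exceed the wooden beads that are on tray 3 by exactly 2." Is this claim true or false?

False

|beads on tray 2| = 7.
|wooden beads on tray 3| = 4.
The claim requires 7 − 4 (= 3) to equal 2, which does not hold.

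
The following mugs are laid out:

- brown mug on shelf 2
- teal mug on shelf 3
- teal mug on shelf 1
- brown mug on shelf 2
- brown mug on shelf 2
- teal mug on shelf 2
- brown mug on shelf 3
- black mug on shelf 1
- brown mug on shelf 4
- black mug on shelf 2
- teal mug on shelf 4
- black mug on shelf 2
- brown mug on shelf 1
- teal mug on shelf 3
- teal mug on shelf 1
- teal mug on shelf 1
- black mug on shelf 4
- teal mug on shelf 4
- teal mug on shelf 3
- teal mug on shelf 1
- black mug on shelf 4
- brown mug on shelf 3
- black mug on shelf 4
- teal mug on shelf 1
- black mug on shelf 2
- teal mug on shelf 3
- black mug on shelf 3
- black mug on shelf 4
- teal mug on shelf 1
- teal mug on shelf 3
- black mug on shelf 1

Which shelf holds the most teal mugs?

Counts by shelf (restricted to teal mugs): shelf 1→6, shelf 3→5, shelf 4→2, shelf 2→1.
The maximum is 6, held uniquely by shelf 1.

shelf 1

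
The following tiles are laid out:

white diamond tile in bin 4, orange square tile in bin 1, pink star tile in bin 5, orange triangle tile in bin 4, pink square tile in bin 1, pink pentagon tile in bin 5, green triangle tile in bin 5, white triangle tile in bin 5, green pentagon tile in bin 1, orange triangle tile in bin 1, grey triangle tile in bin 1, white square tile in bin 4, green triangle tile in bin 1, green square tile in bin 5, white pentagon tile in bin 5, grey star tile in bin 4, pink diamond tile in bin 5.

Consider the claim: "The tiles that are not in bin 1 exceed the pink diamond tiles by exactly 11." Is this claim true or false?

False

|tiles that are not in bin 1| = 11.
|pink diamond tiles| = 1.
The claim requires 11 − 1 (= 10) to equal 11, which does not hold.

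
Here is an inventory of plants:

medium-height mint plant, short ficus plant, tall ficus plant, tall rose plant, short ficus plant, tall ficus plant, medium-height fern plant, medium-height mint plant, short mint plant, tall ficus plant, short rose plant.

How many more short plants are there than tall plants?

short plants: 4.
tall plants: 4.
4 − 4 = 0.

0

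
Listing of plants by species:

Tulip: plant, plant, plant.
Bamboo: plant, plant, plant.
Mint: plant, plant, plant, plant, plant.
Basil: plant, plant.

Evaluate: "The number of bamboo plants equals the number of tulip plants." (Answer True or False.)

True

|bamboo plants| = 3.
|tulip plants| = 3.
The claim requires 3 = 3, which holds.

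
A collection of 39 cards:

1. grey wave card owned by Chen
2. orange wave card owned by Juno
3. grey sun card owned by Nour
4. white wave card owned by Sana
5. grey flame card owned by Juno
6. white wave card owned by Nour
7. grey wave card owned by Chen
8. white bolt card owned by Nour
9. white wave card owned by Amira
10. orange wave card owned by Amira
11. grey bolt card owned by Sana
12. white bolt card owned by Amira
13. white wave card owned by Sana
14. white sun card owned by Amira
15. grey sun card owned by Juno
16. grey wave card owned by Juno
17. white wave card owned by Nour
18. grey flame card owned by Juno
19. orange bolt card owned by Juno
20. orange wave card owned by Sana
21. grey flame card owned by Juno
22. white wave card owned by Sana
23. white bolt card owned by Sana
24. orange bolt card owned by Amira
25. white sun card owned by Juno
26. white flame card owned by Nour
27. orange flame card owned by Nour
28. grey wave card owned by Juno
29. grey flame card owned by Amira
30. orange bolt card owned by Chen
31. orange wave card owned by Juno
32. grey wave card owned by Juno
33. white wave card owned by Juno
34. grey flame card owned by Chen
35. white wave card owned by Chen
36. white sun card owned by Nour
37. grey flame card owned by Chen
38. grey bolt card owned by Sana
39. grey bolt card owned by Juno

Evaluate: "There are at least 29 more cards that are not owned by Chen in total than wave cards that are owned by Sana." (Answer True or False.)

|cards that are not owned by Chen| = 33.
|wave cards owned by Sana| = 4.
The claim requires 33 − 4 = 29 ≥ 29, which holds.

True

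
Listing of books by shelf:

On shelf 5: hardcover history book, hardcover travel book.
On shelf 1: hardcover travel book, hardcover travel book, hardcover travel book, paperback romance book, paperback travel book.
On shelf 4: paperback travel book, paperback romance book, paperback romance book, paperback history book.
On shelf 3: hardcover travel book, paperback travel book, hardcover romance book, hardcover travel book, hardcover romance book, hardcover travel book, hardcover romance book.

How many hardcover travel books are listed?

7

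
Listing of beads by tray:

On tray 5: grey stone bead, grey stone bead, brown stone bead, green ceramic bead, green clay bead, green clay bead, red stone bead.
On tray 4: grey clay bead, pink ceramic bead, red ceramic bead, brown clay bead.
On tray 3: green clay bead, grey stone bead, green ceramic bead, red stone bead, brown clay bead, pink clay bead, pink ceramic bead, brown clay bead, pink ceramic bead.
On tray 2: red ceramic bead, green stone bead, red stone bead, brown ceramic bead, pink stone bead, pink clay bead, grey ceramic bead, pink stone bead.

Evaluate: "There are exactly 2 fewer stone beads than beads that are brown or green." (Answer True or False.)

False

|stone beads| = 10.
|beads that are brown or green| = 11.
The claim requires 11 − 10 (= 1) to equal 2, which does not hold.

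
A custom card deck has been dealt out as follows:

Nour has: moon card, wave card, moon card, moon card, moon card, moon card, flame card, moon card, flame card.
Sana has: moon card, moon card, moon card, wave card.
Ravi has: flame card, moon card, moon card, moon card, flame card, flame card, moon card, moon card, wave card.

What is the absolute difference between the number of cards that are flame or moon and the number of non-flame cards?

cards that are flame or moon: 19. non-flame cards: 17.
|19 − 17| = 19 − 17 = 2.

2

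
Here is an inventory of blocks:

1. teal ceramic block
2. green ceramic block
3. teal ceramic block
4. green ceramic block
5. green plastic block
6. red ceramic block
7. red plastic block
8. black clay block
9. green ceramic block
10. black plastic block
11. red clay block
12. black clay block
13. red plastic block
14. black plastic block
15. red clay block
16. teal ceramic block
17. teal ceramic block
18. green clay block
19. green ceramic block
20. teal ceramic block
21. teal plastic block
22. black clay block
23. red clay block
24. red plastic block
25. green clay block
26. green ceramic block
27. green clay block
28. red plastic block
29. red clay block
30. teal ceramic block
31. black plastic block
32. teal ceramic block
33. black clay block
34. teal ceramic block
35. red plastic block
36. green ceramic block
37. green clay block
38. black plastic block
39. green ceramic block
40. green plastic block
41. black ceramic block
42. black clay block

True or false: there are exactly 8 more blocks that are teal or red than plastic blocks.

False

There are 19 blocks that are teal or red.
There are 12 plastic blocks.
The claim requires 19 − 12 (= 7) to equal 8, which does not hold.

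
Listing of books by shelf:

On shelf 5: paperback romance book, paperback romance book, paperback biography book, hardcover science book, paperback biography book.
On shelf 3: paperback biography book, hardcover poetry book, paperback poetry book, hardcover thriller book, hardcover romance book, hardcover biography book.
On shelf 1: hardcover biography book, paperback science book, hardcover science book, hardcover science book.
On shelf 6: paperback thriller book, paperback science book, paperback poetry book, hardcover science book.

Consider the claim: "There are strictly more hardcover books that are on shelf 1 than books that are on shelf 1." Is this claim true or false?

There are 3 hardcover books on shelf 1.
There are 4 books on shelf 1.
The claim requires 3 > 4, which does not hold.

False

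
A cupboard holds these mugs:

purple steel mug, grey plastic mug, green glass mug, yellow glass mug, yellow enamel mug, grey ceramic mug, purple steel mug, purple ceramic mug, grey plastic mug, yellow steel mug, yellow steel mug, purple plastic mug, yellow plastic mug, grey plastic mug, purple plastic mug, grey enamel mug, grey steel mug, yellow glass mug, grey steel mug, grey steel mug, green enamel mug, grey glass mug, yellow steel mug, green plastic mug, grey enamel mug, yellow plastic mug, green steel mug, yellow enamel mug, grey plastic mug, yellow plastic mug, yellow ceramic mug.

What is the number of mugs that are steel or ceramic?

12

ceramic: 3; steel: 9; together 3 + 9 = 12.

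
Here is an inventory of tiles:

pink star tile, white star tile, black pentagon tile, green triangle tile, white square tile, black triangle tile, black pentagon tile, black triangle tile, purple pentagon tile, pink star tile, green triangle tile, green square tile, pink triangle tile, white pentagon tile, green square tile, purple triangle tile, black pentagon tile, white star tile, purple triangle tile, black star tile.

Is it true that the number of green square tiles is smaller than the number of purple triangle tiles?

False

|green square tiles| = 2.
|purple triangle tiles| = 2.
The claim requires 2 < 2, which does not hold.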